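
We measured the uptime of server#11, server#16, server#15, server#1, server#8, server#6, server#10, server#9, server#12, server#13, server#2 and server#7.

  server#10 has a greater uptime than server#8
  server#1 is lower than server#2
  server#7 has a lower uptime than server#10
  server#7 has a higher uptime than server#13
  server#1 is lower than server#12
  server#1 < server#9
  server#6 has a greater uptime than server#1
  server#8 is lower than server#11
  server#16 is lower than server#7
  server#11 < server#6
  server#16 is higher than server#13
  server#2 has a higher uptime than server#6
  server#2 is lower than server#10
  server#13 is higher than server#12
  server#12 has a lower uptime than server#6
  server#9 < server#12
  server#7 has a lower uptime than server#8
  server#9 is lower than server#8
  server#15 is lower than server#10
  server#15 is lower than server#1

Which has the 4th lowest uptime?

server#12

Chaining the given pairs: server#15 < server#1 < server#9 < server#12 < server#13 < server#16 < server#7 < server#8 < server#11 < server#6 < server#2 < server#10.
The 4th smallest is server#12.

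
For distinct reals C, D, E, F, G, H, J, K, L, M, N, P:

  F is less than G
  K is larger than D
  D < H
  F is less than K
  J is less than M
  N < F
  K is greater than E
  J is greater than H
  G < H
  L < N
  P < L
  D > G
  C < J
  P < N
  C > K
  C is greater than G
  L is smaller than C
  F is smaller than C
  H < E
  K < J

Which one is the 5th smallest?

Piecing the relations together gives one ordering: P < L < N < F < G < D < H < E < K < C < J < M.
Counting 5 from the smallest end gives G.

G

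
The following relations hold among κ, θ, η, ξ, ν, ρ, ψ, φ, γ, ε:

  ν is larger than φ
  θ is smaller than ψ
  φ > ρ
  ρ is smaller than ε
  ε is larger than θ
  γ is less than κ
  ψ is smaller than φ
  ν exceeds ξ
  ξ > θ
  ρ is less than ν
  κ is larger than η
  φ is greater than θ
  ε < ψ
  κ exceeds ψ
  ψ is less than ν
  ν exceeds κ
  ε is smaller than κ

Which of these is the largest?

θ is not greatest since θ < ε; ρ is not greatest since ρ < φ; ξ is not greatest since ξ < ν; γ is not greatest since γ < κ; ε is not greatest since ε < ψ; ψ is not greatest since ψ < φ; η is not greatest since η < κ; κ is not greatest since κ < ν; φ is not greatest since φ < ν.
Only ν has nothing above it, so ν is the largest.

ν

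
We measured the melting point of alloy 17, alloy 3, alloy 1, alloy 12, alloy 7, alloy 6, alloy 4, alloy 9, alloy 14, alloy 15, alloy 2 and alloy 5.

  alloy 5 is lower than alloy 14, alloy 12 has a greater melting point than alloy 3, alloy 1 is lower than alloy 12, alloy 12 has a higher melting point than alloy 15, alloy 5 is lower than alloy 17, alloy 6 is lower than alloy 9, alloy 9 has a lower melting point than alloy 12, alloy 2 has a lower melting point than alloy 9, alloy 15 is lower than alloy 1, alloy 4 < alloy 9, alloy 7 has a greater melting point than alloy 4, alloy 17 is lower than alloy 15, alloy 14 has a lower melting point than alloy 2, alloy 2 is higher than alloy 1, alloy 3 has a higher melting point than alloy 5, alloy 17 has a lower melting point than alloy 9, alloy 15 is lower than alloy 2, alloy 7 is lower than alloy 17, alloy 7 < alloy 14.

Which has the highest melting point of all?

Chaining downward from alloy 12: directly below it, alloy 15, alloy 1, alloy 3, alloy 9; then alloy 4, alloy 5, alloy 17, alloy 6, alloy 2; then alloy 7, alloy 14.
That covers every other element, and nothing is given above alloy 12, so alloy 12 is the highest melting point.

alloy 12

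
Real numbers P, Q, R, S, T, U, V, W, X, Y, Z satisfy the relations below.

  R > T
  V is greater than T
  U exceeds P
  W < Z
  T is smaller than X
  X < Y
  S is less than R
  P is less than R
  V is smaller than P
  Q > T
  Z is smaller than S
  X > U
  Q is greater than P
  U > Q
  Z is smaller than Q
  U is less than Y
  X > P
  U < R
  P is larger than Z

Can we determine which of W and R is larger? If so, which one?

R

W < Z and Z < P give W < P.
With P < U: W < Z < P < U.
With U < R: W < Z < P < U < R.
So R is larger.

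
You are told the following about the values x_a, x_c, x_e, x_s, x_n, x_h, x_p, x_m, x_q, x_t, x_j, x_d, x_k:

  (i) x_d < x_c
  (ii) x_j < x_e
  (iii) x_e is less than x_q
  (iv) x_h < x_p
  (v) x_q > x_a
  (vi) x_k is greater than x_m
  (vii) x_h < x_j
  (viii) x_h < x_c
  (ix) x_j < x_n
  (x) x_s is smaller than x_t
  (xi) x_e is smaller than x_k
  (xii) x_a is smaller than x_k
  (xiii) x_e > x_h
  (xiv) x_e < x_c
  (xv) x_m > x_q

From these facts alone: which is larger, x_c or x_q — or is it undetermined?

undetermined

Following every chain through x_q: above x_q we get x_m, x_k; below x_q we get x_h, x_j, x_a, x_e.
x_c is not reached, and no chain runs the other way from x_c to x_q.
So the given relations leave the order of x_q and x_c undetermined.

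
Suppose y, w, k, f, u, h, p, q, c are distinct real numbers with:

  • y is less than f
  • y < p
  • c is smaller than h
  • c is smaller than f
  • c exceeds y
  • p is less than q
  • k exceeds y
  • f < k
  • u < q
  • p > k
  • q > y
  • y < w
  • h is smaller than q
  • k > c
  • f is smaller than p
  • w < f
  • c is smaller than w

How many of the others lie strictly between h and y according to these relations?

1

The relations place y below h. An element lies strictly between them when it is forced above y and also forced below h.
Above y: {c, w, f, k, p, q}. Below h: {c}.
Intersection: {c} — 1.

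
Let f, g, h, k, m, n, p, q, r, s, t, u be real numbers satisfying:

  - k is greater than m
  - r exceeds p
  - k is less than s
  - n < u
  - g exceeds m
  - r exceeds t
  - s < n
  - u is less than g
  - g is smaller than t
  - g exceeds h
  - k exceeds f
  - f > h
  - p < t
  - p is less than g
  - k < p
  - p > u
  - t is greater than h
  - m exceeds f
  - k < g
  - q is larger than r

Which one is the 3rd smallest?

Piecing the relations together gives one ordering: h < f < m < k < s < n < u < p < g < t < r < q.
Counting 3 from the smallest end gives m.

m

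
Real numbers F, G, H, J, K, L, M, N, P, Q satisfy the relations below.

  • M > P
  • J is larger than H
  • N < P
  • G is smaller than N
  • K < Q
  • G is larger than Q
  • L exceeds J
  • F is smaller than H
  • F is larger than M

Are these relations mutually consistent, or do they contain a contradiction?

consistent

Every relation is compatible with K < Q < G < N < P < M < F < H < J < L; the set is consistent.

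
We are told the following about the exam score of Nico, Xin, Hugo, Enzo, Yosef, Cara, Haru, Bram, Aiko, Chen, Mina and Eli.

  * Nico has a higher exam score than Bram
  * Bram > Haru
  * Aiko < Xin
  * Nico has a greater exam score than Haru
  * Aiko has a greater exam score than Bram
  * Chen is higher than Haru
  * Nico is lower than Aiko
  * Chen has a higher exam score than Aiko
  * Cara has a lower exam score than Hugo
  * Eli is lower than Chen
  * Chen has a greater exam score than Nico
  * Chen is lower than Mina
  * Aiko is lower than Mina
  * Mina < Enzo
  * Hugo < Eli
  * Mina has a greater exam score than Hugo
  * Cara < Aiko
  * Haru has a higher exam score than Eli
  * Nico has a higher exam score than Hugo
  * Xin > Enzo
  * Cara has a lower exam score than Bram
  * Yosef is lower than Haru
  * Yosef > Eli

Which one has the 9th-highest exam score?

Yosef

The consecutive relations fix a unique order: Cara < Hugo < Eli < Yosef < Haru < Bram < Nico < Aiko < Chen < Mina < Enzo < Xin.
Counting 9 from the largest end gives Yosef.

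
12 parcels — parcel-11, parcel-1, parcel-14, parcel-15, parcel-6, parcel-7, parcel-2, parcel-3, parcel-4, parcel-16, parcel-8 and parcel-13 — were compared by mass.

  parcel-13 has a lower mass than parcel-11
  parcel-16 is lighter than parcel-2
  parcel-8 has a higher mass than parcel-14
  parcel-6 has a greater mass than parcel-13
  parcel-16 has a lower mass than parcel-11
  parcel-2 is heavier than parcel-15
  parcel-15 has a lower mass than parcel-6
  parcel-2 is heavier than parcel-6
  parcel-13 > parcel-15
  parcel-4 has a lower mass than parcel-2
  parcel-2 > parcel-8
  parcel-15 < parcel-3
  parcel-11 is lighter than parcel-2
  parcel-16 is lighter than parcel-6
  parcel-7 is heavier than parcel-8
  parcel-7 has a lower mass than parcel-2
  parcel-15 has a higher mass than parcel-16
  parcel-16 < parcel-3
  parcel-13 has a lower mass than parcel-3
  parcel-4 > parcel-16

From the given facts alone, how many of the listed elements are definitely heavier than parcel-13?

The elements the relations force above parcel-13 are parcel-3, parcel-6, parcel-11, parcel-2 — no chain reaches any other.
That is 4.

4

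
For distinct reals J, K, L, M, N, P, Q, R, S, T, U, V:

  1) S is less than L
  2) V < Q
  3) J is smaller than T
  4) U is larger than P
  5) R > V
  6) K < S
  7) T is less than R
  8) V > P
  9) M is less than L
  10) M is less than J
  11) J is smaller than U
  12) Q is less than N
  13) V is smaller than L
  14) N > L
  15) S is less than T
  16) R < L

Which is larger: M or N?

Link the given pairs in sequence: M < J; J < T; T < R; R < L; L < N.
Together: M < J < T < R < L < N.
So M < N; N is the larger of the two.

N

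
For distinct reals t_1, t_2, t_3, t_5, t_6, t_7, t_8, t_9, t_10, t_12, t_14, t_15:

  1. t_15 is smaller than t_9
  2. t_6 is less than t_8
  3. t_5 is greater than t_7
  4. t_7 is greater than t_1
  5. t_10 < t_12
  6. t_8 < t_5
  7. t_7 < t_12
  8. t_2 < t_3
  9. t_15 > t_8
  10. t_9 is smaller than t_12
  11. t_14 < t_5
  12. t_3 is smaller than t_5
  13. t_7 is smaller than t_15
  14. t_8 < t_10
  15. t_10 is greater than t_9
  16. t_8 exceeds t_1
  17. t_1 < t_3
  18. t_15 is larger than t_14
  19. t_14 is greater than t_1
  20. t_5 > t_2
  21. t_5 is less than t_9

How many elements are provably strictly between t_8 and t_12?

4

The relations place t_8 below t_12. An element lies strictly between them when it is forced above t_8 and also forced below t_12.
Above t_8: {t_5, t_15, t_9, t_10}. Below t_12: {t_2, t_1, t_7, t_14, t_6, t_3, t_5, t_15, t_9, t_10}.
Intersection: {t_5, t_15, t_9, t_10} — 4.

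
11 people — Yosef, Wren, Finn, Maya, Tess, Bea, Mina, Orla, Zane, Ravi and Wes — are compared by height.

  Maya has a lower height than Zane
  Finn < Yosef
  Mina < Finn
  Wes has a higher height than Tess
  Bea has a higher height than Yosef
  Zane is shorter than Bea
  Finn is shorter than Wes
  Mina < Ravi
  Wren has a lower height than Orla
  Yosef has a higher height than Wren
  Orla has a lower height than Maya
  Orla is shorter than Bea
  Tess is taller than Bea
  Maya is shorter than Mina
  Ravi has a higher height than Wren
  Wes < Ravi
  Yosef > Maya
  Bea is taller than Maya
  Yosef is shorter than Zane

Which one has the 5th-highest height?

Zane

The consecutive relations fix a unique order: Wren < Orla < Maya < Mina < Finn < Yosef < Zane < Bea < Tess < Wes < Ravi.
The 5th largest is Zane.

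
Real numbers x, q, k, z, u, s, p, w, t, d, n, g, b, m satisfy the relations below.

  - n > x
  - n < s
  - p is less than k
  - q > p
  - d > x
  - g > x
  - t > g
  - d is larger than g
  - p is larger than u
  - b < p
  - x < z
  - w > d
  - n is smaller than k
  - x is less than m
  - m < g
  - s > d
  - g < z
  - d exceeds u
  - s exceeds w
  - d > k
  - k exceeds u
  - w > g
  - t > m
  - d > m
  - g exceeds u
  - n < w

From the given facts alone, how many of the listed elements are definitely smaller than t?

The elements the relations force below t are u, x, m, g — no chain reaches any other.
That is 4.

4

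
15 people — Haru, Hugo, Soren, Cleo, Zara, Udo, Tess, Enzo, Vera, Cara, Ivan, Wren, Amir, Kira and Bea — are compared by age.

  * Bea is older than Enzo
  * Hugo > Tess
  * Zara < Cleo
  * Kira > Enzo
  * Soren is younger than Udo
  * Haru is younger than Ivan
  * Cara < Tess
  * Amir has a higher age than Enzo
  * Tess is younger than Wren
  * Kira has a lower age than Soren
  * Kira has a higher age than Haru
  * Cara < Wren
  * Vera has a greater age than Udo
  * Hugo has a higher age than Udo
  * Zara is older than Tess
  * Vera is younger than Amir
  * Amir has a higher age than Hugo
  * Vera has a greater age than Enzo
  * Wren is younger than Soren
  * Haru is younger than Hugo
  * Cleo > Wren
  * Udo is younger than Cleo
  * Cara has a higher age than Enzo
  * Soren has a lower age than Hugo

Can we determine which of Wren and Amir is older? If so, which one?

Wren < Soren and Soren < Udo give Wren < Udo.
Then Udo < Hugo extends the chain to Hugo.
With Hugo < Amir: Wren < Soren < Udo < Hugo < Amir.
So Amir is older.

Amir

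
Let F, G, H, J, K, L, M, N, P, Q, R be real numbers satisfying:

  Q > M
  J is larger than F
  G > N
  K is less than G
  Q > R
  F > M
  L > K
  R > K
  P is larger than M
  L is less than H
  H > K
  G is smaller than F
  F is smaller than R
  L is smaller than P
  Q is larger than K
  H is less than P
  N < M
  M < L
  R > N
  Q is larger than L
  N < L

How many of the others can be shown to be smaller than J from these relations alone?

Directly below J: F.
One step further: G, M (3 so far).
One step further: K, N (5 so far).
No other element is forced below J by the given relations, so the count is 5.

5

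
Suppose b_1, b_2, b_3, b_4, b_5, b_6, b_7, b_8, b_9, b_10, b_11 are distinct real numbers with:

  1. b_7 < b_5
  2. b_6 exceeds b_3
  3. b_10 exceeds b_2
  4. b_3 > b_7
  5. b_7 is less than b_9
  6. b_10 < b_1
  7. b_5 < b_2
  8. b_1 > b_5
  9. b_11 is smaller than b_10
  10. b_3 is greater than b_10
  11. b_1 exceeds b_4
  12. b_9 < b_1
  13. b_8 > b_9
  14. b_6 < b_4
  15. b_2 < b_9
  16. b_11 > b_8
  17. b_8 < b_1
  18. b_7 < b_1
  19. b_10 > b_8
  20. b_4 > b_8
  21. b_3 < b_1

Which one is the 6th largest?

Chaining the given pairs: b_7 < b_5 < b_2 < b_9 < b_8 < b_11 < b_10 < b_3 < b_6 < b_4 < b_1.
Counting 6 from the largest end gives b_11.

b_11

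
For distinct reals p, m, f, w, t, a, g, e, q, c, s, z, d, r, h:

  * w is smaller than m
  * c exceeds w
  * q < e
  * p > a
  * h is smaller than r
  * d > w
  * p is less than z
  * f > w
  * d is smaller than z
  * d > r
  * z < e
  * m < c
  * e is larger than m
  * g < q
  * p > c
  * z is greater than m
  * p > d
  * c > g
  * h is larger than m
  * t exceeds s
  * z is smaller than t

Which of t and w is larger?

w < m and m < h give w < h.
With h < r: w < m < h < r.
Then r < d extends the chain to d.
Then d < p extends the chain to p.
With p < z: w < m < h < r < d < p < z.
With z < t: w < m < h < r < d < p < z < t.
So w < t; t is the larger of the two.

t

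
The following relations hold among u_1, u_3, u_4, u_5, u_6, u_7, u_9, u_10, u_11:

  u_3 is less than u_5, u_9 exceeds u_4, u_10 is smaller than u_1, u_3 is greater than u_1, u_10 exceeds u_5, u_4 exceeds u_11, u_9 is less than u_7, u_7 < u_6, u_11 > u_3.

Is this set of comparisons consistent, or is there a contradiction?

inconsistent

We have u_3 < u_5 stated directly, yet also u_5 < u_10 < u_1 < u_3 by chaining the others — so u_5 < u_3. Contradiction.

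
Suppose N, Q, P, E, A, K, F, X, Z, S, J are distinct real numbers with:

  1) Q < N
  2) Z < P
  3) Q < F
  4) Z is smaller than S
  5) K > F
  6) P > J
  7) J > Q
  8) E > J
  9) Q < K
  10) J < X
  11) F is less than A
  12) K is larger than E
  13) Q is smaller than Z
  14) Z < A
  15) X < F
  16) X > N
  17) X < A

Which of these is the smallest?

Q

Chaining upward from Q: directly above it, N, Z, J, F, K; then X, P, E, A, S.
That covers every other element, and nothing is given below Q, so Q is the smallest.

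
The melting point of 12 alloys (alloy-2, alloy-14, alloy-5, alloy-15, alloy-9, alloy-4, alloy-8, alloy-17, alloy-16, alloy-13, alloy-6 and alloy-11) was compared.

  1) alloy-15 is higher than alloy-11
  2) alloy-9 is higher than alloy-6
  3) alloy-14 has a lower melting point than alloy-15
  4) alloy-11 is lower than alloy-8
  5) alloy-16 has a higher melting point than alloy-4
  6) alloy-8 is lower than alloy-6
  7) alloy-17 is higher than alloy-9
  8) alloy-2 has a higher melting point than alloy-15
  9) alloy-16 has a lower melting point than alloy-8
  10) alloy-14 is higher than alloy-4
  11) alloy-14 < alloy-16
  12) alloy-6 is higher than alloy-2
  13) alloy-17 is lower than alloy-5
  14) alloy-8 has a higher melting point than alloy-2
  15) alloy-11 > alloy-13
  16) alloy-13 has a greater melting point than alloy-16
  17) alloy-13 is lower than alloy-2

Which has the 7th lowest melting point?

alloy-2

Chaining the given pairs: alloy-4 < alloy-14 < alloy-16 < alloy-13 < alloy-11 < alloy-15 < alloy-2 < alloy-8 < alloy-6 < alloy-9 < alloy-17 < alloy-5.
The 7th smallest is alloy-2.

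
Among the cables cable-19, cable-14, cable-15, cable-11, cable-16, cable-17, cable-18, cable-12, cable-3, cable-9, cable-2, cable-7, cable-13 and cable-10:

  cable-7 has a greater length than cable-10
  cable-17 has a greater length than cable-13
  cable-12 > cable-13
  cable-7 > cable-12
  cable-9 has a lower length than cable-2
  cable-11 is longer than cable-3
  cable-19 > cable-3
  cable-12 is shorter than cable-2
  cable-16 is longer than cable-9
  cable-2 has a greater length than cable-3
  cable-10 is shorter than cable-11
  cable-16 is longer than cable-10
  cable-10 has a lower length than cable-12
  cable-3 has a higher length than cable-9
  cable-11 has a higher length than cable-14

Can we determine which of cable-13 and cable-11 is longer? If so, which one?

Following every chain through cable-13: above cable-13 we get cable-12, cable-17, cable-2, cable-7.
cable-11 is not reached, and no chain runs the other way from cable-11 to cable-13.
So the given relations leave the order of cable-13 and cable-11 undetermined.

undetermined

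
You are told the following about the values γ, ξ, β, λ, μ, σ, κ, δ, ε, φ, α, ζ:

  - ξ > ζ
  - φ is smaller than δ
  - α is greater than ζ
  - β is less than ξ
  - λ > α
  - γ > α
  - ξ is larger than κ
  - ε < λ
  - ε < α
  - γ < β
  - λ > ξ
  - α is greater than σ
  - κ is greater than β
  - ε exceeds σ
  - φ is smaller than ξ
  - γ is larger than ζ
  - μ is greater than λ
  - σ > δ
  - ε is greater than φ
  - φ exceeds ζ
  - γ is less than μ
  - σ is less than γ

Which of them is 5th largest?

Piecing the relations together gives one ordering: ζ < φ < δ < σ < ε < α < γ < β < κ < ξ < λ < μ.
Counting 5 from the largest end gives β.

β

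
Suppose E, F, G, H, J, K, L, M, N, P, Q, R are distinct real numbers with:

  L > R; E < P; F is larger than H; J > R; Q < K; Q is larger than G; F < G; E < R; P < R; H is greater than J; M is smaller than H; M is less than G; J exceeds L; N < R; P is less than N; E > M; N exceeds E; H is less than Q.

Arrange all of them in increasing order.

M < E < P < N < R < L < J < H < F < G < Q < K

Nothing is placed below M, so it is least; from there M < E; E < P; P < N; N < R; R < L; L < J; J < H; H < F; F < G; G < Q; Q < K, each given directly.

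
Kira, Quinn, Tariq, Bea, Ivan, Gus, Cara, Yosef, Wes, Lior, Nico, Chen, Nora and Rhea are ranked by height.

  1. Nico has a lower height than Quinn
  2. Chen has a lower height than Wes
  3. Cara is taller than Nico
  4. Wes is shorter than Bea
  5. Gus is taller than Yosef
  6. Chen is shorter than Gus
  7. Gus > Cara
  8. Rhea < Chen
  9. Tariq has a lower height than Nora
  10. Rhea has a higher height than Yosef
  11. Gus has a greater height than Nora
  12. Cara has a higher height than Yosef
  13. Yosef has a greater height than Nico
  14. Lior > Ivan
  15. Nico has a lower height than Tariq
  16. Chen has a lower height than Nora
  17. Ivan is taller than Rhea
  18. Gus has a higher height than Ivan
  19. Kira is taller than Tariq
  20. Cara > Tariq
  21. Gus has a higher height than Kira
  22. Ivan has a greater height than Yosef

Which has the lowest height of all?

Yosef is not least since Nico < Yosef; Tariq is not least since Nico < Tariq; Kira is not least since Tariq < Kira; Quinn is not least since Nico < Quinn; Rhea is not least since Yosef < Rhea; Chen is not least since Rhea < Chen; Nora is not least since Tariq < Nora; Ivan is not least since Yosef < Ivan; Wes is not least since Chen < Wes; Cara is not least since Nico < Cara; Bea is not least since Wes < Bea; Lior is not least since Ivan < Lior; Gus is not least since Kira < Gus.
Only Nico has nothing below it, so Nico is the lowest height.

Nico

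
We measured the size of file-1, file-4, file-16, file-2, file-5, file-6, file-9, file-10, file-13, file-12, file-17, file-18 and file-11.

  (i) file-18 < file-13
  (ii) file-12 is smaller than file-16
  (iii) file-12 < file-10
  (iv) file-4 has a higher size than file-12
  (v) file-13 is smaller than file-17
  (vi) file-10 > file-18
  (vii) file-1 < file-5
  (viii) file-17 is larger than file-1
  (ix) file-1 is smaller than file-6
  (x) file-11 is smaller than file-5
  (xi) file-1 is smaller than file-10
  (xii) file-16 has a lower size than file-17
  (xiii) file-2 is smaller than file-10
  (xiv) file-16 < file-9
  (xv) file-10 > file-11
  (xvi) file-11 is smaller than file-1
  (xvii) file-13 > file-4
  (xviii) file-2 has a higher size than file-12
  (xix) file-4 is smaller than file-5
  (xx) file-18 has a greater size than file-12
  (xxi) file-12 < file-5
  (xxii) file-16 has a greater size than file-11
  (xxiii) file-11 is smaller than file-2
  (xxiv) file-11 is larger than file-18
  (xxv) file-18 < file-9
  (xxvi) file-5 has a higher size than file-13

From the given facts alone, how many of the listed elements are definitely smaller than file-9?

4

The elements the relations force below file-9 are file-12, file-18, file-11, file-16 — no chain reaches any other.
That is 4.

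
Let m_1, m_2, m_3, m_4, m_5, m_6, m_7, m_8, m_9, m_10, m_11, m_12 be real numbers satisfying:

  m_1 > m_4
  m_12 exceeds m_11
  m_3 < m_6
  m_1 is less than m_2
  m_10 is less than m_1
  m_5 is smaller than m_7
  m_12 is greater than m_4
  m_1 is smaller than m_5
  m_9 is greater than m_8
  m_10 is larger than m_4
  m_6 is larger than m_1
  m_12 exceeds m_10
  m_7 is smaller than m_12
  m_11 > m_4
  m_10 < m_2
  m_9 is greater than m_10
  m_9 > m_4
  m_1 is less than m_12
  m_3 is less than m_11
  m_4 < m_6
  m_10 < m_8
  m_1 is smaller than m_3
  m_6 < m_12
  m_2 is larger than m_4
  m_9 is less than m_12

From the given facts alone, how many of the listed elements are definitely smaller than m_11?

4

Directly below m_11: m_4, m_3.
One step further: m_1 (3 so far).
One step further: m_10 (4 so far).
No other element is forced below m_11 by the given relations, so the count is 4.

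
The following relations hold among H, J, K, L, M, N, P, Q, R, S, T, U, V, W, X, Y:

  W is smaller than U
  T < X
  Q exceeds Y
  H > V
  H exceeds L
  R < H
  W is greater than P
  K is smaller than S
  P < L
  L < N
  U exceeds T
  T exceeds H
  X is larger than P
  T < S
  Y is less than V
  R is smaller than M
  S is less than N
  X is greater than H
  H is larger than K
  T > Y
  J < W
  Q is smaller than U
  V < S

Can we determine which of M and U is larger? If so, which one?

undetermined

Following every chain through M: below M we get R.
U is not reached, and no chain runs the other way from U to M.
So the given relations leave the order of M and U undetermined.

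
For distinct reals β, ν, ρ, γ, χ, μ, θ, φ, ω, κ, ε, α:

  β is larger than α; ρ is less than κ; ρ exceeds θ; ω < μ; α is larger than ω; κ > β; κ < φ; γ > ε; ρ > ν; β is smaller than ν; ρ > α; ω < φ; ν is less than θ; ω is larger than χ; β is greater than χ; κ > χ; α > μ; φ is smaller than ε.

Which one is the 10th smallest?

The consecutive relations fix a unique order: χ < ω < μ < α < β < ν < θ < ρ < κ < φ < ε < γ.
Counting 10 from the smallest end gives φ.

φ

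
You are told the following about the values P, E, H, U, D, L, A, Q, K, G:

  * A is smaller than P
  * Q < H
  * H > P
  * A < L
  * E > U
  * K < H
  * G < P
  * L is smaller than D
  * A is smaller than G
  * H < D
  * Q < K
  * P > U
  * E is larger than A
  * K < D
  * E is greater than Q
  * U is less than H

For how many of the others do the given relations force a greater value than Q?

Directly above Q: K, E, H.
One step further: D (4 so far).
Nothing else is reachable above Q; 4 in all.

4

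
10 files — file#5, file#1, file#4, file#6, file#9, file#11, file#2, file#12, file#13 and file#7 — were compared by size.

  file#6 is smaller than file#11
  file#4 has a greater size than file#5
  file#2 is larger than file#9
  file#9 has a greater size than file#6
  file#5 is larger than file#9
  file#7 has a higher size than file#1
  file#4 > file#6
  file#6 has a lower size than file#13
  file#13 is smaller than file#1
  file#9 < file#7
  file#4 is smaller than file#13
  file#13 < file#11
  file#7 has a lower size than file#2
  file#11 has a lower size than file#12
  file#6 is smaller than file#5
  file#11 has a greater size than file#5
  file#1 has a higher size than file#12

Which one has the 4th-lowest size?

Chaining the given pairs: file#6 < file#9 < file#5 < file#4 < file#13 < file#11 < file#12 < file#1 < file#7 < file#2.
Counting 4 from the smallest end gives file#4.

file#4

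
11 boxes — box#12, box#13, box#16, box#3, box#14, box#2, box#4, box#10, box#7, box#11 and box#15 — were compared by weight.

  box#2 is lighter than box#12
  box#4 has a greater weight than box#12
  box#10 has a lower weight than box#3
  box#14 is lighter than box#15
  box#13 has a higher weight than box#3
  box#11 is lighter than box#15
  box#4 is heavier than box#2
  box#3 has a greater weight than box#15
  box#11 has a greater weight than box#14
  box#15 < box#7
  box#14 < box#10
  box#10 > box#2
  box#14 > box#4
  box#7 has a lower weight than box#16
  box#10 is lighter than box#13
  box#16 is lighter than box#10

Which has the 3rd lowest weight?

Piecing the relations together gives one ordering: box#2 < box#12 < box#4 < box#14 < box#11 < box#15 < box#7 < box#16 < box#10 < box#3 < box#13.
Counting 3 from the smallest end gives box#4.

box#4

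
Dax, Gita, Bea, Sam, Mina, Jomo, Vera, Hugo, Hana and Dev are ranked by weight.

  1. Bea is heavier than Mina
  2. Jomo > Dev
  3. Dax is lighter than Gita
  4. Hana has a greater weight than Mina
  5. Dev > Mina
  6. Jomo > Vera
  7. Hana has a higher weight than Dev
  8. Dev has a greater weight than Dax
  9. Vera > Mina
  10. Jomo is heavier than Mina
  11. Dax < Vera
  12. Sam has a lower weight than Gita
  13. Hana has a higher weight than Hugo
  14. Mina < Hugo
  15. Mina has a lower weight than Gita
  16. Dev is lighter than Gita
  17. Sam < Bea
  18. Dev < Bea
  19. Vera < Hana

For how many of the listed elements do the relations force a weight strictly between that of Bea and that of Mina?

The relations place Mina below Bea. An element lies strictly between them when it is forced above Mina and also forced below Bea.
Above Mina: {Dev, Vera, Hugo, Jomo, Gita, Hana}. Below Bea: {Sam, Dax, Dev}.
Intersection: {Dev} — 1.

1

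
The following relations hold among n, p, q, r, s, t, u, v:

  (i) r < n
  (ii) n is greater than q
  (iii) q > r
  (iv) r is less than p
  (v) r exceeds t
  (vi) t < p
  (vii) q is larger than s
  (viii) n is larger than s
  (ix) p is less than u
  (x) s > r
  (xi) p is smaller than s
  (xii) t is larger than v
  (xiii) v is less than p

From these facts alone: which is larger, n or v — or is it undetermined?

v < t and t < r give v < r.
With r < p: v < t < r < p.
With p < s: v < t < r < p < s.
With s < q: v < t < r < p < s < q.
Then q < n extends the chain to n.
So n is larger.

n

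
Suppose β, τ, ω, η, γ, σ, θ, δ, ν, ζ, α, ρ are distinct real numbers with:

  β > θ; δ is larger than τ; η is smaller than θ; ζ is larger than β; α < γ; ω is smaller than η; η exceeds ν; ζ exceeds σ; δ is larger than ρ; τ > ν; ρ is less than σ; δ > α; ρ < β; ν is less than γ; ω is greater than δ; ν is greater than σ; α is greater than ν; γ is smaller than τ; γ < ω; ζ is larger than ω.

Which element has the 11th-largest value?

σ

Piecing the relations together gives one ordering: ρ < σ < ν < α < γ < τ < δ < ω < η < θ < β < ζ.
Counting 11 from the largest end gives σ.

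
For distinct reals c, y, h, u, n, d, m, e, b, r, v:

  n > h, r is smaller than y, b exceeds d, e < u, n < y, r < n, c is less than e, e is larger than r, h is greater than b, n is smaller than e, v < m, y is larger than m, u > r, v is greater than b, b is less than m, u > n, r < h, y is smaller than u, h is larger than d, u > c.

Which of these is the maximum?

Chaining downward from u: directly below it, r, n, c, e, y; then m, h; then d, b, v.
That covers every other element, and nothing is given above u, so u is the maximum.

u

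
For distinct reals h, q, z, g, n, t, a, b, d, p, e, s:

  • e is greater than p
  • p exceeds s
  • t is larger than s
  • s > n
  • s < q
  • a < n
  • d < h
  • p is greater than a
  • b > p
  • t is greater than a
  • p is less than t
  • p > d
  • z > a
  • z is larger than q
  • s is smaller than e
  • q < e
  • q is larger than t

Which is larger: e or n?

n < s and s < p give n < p.
With p < t: n < s < p < t.
With t < q: n < s < p < t < q.
Then q < e extends the chain to e.
So n < e; e is the larger of the two.

e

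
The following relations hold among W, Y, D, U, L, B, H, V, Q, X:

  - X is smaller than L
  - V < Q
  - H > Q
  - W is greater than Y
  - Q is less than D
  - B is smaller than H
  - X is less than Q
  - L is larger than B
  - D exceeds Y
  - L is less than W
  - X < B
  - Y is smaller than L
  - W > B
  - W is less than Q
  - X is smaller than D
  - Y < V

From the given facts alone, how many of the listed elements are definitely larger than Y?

6

From Y the given relations immediately reach L, V, W, D.
From those, Q — 5 in total.
From those, H — 6 in total.
No other element is forced above Y by the given relations, so the count is 6.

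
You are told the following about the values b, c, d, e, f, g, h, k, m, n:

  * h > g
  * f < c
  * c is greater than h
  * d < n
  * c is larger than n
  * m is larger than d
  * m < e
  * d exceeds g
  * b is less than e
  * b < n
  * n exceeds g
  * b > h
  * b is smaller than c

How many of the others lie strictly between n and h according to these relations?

The relations place h below n. An element lies strictly between them when it is forced above h and also forced below n.
Above h: {b, e, c}. Below n: {g, d, b}.
Intersection: {b} — 1.

1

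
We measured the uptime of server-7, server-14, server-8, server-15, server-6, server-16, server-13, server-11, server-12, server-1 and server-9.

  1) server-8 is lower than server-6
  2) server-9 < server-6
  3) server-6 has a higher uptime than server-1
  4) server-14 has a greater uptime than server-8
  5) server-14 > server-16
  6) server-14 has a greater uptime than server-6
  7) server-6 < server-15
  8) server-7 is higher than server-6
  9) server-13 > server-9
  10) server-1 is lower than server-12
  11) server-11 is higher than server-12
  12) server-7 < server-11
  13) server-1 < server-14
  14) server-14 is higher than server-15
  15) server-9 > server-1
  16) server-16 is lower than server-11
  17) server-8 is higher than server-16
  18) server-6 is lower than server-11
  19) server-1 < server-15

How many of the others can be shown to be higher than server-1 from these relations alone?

From server-1 the given relations immediately reach server-12, server-9, server-6, server-15, server-14.
From those, server-13, server-7, server-11 — 8 in total.
No other element is forced above server-1 by the given relations, so the count is 8.

8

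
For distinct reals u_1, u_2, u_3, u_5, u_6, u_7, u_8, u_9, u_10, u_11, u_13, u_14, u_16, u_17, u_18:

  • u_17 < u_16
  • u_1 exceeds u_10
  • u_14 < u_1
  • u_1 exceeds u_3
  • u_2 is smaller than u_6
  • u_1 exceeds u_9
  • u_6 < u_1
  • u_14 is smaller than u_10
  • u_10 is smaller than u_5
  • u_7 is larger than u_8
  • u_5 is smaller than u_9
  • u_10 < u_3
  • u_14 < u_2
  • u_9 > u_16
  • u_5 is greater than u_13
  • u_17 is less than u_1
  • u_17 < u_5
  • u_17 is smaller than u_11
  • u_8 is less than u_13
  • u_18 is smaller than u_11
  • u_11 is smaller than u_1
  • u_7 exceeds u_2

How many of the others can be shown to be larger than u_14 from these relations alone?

Directly above u_14: u_10, u_2, u_1.
One step further: u_3, u_5, u_7, u_6 (7 so far).
One step further: u_9 (8 so far).
No other element is forced above u_14 by the given relations, so the count is 8.

8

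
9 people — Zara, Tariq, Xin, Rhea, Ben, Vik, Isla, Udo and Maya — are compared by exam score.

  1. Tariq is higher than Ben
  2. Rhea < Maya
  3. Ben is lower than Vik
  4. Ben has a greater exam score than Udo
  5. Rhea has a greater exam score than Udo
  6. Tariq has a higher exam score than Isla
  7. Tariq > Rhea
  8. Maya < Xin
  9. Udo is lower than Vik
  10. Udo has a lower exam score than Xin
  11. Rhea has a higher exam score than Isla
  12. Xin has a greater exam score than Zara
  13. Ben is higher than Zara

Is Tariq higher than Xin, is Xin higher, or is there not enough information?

undetermined

Following every chain through Xin: below Xin we get Zara, Isla, Udo, Rhea, Maya.
Tariq is not reached, and no chain runs the other way from Tariq to Xin.
So the given relations leave the order of Xin and Tariq undetermined.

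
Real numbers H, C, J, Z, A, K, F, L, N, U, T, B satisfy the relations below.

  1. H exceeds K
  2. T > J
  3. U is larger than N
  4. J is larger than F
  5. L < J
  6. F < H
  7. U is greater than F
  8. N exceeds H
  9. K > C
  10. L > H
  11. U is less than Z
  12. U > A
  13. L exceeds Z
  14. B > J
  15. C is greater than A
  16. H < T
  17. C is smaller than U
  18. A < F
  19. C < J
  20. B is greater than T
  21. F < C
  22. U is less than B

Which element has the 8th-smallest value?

Chaining the given pairs: A < F < C < K < H < N < U < Z < L < J < T < B.
Counting 8 from the smallest end gives Z.

Z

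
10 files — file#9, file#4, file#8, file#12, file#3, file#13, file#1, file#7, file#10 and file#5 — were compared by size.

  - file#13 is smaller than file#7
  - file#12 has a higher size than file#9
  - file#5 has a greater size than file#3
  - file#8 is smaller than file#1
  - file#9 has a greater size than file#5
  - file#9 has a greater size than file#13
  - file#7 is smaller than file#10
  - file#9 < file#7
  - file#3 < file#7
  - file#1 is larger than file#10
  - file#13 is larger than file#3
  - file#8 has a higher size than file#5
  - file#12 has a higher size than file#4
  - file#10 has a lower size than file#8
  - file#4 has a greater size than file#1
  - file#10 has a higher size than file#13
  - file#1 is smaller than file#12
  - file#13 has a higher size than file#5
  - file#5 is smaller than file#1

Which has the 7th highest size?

Chaining the given pairs: file#3 < file#5 < file#13 < file#9 < file#7 < file#10 < file#8 < file#1 < file#4 < file#12.
The 7th largest is file#9.

file#9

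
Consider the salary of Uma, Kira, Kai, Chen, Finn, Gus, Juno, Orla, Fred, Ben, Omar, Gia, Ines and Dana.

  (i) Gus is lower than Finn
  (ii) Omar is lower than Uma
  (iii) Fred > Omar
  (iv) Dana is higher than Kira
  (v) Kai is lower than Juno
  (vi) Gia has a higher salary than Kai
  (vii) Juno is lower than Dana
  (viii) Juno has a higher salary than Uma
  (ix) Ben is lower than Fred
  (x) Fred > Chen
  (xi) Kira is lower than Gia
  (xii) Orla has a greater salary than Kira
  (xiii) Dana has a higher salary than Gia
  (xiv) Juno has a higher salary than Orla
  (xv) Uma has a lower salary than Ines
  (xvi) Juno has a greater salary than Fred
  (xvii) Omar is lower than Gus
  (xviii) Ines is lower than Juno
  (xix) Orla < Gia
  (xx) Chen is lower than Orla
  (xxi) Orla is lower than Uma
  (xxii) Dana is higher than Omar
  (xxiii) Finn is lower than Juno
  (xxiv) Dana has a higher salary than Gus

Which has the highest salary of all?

Chaining downward from Dana: directly below it, Kira, Omar, Gus, Gia, Juno; then Orla, Kai, Uma, Fred, Finn, Ines; then Chen, Ben.
That covers every other element, and nothing is given above Dana, so Dana is the highest salary.

Dana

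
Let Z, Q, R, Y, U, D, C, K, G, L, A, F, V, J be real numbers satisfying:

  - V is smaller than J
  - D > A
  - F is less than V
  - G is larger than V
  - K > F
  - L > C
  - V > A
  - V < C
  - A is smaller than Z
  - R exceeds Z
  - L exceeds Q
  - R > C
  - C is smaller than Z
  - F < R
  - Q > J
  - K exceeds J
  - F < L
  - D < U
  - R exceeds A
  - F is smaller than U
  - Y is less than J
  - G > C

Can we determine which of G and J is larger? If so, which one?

Following every chain through J: above J we get K, Q, L; below J we get Y, A, F, V.
G is not reached, and no chain runs the other way from G to J.
So the given relations leave the order of J and G undetermined.

undetermined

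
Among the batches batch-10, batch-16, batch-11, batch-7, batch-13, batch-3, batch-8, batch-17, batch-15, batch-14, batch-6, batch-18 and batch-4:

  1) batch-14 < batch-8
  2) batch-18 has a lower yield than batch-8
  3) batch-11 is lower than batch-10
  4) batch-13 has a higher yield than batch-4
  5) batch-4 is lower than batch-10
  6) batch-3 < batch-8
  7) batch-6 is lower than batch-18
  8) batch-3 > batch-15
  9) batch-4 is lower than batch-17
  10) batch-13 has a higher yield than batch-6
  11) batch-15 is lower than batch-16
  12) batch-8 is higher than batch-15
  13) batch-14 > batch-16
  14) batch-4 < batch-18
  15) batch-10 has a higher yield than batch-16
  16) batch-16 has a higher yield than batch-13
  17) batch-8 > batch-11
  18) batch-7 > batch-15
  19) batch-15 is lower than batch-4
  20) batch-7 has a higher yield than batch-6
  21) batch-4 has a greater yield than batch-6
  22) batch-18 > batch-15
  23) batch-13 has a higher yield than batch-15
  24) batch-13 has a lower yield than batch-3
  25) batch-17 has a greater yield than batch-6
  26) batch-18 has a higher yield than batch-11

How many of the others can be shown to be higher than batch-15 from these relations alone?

From batch-15 the given relations immediately reach batch-4, batch-13, batch-16, batch-18, batch-7, batch-3, batch-8.
From those, batch-10, batch-14, batch-17 — 10 in total.
No other element is forced above batch-15 by the given relations, so the count is 10.

10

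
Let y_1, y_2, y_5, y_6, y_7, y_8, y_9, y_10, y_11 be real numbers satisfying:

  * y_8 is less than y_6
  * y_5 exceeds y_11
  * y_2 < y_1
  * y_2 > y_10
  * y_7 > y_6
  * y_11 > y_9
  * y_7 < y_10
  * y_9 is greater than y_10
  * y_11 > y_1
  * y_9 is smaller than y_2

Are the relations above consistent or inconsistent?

consistent

Every relation is compatible with y_8 < y_6 < y_7 < y_10 < y_9 < y_2 < y_1 < y_11 < y_5; the set is consistent.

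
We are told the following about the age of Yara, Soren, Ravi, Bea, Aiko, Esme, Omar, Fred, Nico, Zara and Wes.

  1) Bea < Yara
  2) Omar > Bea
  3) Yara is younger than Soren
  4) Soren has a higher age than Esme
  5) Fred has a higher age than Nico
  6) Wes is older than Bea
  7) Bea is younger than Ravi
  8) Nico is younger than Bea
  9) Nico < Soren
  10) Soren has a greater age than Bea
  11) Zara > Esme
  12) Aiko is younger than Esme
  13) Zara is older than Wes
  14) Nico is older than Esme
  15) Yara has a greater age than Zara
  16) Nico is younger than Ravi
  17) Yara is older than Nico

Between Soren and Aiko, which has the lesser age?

Aiko

Aiko < Esme and Esme < Nico give Aiko < Nico.
Then Nico < Bea extends the chain to Bea.
Then Bea < Wes extends the chain to Wes.
Then Wes < Zara extends the chain to Zara.
Then Zara < Yara extends the chain to Yara.
With Yara < Soren: Aiko < Esme < Nico < Bea < Wes < Zara < Yara < Soren.
So Aiko < Soren; Aiko is the younger of the two.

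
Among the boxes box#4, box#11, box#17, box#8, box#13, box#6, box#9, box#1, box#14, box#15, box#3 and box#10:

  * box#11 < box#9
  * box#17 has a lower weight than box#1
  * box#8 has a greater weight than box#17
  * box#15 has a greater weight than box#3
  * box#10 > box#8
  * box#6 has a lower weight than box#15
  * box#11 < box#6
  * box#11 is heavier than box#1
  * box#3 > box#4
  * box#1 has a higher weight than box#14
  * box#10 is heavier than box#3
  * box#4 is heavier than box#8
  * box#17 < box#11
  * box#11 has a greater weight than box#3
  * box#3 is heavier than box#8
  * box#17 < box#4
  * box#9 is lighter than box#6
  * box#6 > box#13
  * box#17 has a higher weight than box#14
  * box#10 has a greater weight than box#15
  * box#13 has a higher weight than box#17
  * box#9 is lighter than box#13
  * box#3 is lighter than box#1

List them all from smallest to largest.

Nothing is placed below box#14, so it is least; from there box#14 < box#17; box#17 < box#8; box#8 < box#4; box#4 < box#3; box#3 < box#1; box#1 < box#11; box#11 < box#9; box#9 < box#13; box#13 < box#6; box#6 < box#15; box#15 < box#10, each given directly.

box#14 < box#17 < box#8 < box#4 < box#3 < box#1 < box#11 < box#9 < box#13 < box#6 < box#15 < box#10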